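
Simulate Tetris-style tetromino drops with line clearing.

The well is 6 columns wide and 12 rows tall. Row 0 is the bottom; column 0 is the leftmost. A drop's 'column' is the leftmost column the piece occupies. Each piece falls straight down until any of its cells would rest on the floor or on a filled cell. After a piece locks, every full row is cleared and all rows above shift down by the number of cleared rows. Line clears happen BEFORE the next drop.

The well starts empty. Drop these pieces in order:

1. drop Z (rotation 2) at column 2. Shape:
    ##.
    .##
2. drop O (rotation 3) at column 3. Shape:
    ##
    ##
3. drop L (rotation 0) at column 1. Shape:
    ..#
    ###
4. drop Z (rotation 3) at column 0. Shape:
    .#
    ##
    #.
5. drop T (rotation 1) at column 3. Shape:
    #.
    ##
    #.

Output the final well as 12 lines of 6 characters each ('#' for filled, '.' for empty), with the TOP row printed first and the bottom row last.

Drop 1: Z rot2 at col 2 lands with bottom-row=0; cleared 0 line(s) (total 0); column heights now [0 0 2 2 1 0], max=2
Drop 2: O rot3 at col 3 lands with bottom-row=2; cleared 0 line(s) (total 0); column heights now [0 0 2 4 4 0], max=4
Drop 3: L rot0 at col 1 lands with bottom-row=4; cleared 0 line(s) (total 0); column heights now [0 5 5 6 4 0], max=6
Drop 4: Z rot3 at col 0 lands with bottom-row=4; cleared 0 line(s) (total 0); column heights now [6 7 5 6 4 0], max=7
Drop 5: T rot1 at col 3 lands with bottom-row=6; cleared 0 line(s) (total 0); column heights now [6 7 5 9 8 0], max=9

Answer: ......
......
......
...#..
...##.
.#.#..
##.#..
####..
...##.
...##.
..##..
...##.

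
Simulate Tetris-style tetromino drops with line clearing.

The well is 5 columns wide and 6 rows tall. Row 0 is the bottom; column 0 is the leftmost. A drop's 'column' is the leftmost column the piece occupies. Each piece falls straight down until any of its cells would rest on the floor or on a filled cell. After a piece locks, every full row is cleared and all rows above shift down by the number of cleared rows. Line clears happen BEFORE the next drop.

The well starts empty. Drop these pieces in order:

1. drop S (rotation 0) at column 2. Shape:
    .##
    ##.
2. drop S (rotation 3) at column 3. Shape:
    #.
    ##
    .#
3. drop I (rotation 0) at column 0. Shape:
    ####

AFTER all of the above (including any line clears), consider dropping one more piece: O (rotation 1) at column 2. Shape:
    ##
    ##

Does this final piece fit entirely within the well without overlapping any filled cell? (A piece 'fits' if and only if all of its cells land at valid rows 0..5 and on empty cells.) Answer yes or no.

Answer: no

Derivation:
Drop 1: S rot0 at col 2 lands with bottom-row=0; cleared 0 line(s) (total 0); column heights now [0 0 1 2 2], max=2
Drop 2: S rot3 at col 3 lands with bottom-row=2; cleared 0 line(s) (total 0); column heights now [0 0 1 5 4], max=5
Drop 3: I rot0 at col 0 lands with bottom-row=5; cleared 0 line(s) (total 0); column heights now [6 6 6 6 4], max=6
Test piece O rot1 at col 2 (width 2): heights before test = [6 6 6 6 4]; fits = False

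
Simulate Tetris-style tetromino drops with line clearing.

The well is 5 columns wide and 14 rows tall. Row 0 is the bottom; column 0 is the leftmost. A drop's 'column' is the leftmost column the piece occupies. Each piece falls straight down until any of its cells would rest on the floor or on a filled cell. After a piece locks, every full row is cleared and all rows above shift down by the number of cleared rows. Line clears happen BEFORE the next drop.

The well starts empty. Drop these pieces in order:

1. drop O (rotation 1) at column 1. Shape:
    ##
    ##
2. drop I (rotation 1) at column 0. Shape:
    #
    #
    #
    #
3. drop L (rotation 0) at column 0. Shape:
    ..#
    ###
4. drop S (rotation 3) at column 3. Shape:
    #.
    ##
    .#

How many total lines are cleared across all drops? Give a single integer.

Drop 1: O rot1 at col 1 lands with bottom-row=0; cleared 0 line(s) (total 0); column heights now [0 2 2 0 0], max=2
Drop 2: I rot1 at col 0 lands with bottom-row=0; cleared 0 line(s) (total 0); column heights now [4 2 2 0 0], max=4
Drop 3: L rot0 at col 0 lands with bottom-row=4; cleared 0 line(s) (total 0); column heights now [5 5 6 0 0], max=6
Drop 4: S rot3 at col 3 lands with bottom-row=0; cleared 1 line(s) (total 1); column heights now [4 4 5 2 1], max=5

Answer: 1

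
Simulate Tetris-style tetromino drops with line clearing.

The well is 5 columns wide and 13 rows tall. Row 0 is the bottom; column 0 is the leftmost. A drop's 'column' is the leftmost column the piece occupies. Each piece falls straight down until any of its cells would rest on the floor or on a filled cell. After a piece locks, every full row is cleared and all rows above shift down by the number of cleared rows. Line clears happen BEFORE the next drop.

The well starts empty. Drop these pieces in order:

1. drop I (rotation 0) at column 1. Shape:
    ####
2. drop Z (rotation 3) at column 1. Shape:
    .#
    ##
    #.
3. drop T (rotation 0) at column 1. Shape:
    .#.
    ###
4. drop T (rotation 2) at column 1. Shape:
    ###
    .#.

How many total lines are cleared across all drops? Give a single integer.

Answer: 0

Derivation:
Drop 1: I rot0 at col 1 lands with bottom-row=0; cleared 0 line(s) (total 0); column heights now [0 1 1 1 1], max=1
Drop 2: Z rot3 at col 1 lands with bottom-row=1; cleared 0 line(s) (total 0); column heights now [0 3 4 1 1], max=4
Drop 3: T rot0 at col 1 lands with bottom-row=4; cleared 0 line(s) (total 0); column heights now [0 5 6 5 1], max=6
Drop 4: T rot2 at col 1 lands with bottom-row=6; cleared 0 line(s) (total 0); column heights now [0 8 8 8 1], max=8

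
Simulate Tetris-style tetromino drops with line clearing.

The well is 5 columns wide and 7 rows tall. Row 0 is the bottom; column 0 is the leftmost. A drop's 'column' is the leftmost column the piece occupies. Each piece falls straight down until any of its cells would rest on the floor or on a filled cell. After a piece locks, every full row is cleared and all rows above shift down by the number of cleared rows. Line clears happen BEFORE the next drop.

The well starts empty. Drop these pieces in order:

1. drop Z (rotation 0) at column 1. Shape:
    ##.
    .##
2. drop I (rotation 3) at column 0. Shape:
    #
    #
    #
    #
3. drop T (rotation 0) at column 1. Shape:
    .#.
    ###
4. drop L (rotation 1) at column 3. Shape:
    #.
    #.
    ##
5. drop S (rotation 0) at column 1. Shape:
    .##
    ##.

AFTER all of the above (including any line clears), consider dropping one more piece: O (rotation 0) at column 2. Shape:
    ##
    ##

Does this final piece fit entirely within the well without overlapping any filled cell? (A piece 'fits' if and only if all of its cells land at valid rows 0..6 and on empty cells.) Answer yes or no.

Answer: no

Derivation:
Drop 1: Z rot0 at col 1 lands with bottom-row=0; cleared 0 line(s) (total 0); column heights now [0 2 2 1 0], max=2
Drop 2: I rot3 at col 0 lands with bottom-row=0; cleared 0 line(s) (total 0); column heights now [4 2 2 1 0], max=4
Drop 3: T rot0 at col 1 lands with bottom-row=2; cleared 0 line(s) (total 0); column heights now [4 3 4 3 0], max=4
Drop 4: L rot1 at col 3 lands with bottom-row=3; cleared 0 line(s) (total 0); column heights now [4 3 4 6 4], max=6
Drop 5: S rot0 at col 1 lands with bottom-row=5; cleared 0 line(s) (total 0); column heights now [4 6 7 7 4], max=7
Test piece O rot0 at col 2 (width 2): heights before test = [4 6 7 7 4]; fits = False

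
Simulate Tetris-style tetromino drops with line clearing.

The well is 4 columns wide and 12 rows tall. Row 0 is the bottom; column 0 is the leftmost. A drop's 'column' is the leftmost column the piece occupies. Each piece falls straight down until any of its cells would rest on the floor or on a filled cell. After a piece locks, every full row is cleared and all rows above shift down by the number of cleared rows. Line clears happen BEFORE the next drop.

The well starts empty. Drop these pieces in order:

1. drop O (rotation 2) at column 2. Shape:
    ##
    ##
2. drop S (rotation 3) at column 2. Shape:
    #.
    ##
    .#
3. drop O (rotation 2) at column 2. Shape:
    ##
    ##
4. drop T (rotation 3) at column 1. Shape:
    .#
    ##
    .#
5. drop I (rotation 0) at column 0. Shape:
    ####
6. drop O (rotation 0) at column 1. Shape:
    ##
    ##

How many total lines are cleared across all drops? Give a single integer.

Answer: 1

Derivation:
Drop 1: O rot2 at col 2 lands with bottom-row=0; cleared 0 line(s) (total 0); column heights now [0 0 2 2], max=2
Drop 2: S rot3 at col 2 lands with bottom-row=2; cleared 0 line(s) (total 0); column heights now [0 0 5 4], max=5
Drop 3: O rot2 at col 2 lands with bottom-row=5; cleared 0 line(s) (total 0); column heights now [0 0 7 7], max=7
Drop 4: T rot3 at col 1 lands with bottom-row=7; cleared 0 line(s) (total 0); column heights now [0 9 10 7], max=10
Drop 5: I rot0 at col 0 lands with bottom-row=10; cleared 1 line(s) (total 1); column heights now [0 9 10 7], max=10
Drop 6: O rot0 at col 1 lands with bottom-row=10; cleared 0 line(s) (total 1); column heights now [0 12 12 7], max=12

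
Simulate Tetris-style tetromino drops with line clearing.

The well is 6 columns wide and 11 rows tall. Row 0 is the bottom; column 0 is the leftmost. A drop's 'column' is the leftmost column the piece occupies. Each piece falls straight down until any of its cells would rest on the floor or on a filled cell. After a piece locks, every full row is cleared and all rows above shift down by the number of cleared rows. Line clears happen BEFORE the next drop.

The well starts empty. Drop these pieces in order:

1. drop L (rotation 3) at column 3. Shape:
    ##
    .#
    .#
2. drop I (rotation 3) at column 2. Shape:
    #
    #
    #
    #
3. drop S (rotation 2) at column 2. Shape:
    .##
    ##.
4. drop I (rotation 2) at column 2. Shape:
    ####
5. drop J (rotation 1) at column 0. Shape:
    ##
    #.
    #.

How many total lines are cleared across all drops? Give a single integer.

Answer: 0

Derivation:
Drop 1: L rot3 at col 3 lands with bottom-row=0; cleared 0 line(s) (total 0); column heights now [0 0 0 3 3 0], max=3
Drop 2: I rot3 at col 2 lands with bottom-row=0; cleared 0 line(s) (total 0); column heights now [0 0 4 3 3 0], max=4
Drop 3: S rot2 at col 2 lands with bottom-row=4; cleared 0 line(s) (total 0); column heights now [0 0 5 6 6 0], max=6
Drop 4: I rot2 at col 2 lands with bottom-row=6; cleared 0 line(s) (total 0); column heights now [0 0 7 7 7 7], max=7
Drop 5: J rot1 at col 0 lands with bottom-row=0; cleared 0 line(s) (total 0); column heights now [3 3 7 7 7 7], max=7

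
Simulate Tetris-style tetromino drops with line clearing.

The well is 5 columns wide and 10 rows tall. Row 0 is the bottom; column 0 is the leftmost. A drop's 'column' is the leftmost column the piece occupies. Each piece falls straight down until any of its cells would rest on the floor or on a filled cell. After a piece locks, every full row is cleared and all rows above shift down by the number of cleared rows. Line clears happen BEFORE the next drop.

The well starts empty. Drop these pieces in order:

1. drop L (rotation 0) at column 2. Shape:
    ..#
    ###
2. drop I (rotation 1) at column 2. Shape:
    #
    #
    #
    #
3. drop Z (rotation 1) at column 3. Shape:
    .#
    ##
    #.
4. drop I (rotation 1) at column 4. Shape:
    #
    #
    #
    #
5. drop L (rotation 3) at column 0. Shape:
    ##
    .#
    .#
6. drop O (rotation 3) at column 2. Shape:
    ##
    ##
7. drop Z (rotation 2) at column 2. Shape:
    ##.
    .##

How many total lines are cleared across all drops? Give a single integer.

Drop 1: L rot0 at col 2 lands with bottom-row=0; cleared 0 line(s) (total 0); column heights now [0 0 1 1 2], max=2
Drop 2: I rot1 at col 2 lands with bottom-row=1; cleared 0 line(s) (total 0); column heights now [0 0 5 1 2], max=5
Drop 3: Z rot1 at col 3 lands with bottom-row=1; cleared 0 line(s) (total 0); column heights now [0 0 5 3 4], max=5
Drop 4: I rot1 at col 4 lands with bottom-row=4; cleared 0 line(s) (total 0); column heights now [0 0 5 3 8], max=8
Drop 5: L rot3 at col 0 lands with bottom-row=0; cleared 1 line(s) (total 1); column heights now [0 2 4 2 7], max=7
Drop 6: O rot3 at col 2 lands with bottom-row=4; cleared 0 line(s) (total 1); column heights now [0 2 6 6 7], max=7
Drop 7: Z rot2 at col 2 lands with bottom-row=7; cleared 0 line(s) (total 1); column heights now [0 2 9 9 8], max=9

Answer: 1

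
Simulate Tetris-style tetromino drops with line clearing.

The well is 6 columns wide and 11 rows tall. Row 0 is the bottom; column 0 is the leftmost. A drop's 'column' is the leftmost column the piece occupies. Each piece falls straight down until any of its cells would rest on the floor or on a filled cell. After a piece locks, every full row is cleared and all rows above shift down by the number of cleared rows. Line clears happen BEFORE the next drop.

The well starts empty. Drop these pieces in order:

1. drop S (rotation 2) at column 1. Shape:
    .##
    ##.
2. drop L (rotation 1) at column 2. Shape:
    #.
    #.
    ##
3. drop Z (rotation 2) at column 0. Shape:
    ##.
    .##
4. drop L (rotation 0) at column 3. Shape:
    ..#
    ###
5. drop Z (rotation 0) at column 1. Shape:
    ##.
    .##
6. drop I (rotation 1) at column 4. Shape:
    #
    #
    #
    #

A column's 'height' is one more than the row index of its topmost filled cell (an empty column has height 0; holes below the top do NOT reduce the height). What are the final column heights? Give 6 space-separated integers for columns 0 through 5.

Drop 1: S rot2 at col 1 lands with bottom-row=0; cleared 0 line(s) (total 0); column heights now [0 1 2 2 0 0], max=2
Drop 2: L rot1 at col 2 lands with bottom-row=2; cleared 0 line(s) (total 0); column heights now [0 1 5 3 0 0], max=5
Drop 3: Z rot2 at col 0 lands with bottom-row=5; cleared 0 line(s) (total 0); column heights now [7 7 6 3 0 0], max=7
Drop 4: L rot0 at col 3 lands with bottom-row=3; cleared 0 line(s) (total 0); column heights now [7 7 6 4 4 5], max=7
Drop 5: Z rot0 at col 1 lands with bottom-row=6; cleared 0 line(s) (total 0); column heights now [7 8 8 7 4 5], max=8
Drop 6: I rot1 at col 4 lands with bottom-row=4; cleared 0 line(s) (total 0); column heights now [7 8 8 7 8 5], max=8

Answer: 7 8 8 7 8 5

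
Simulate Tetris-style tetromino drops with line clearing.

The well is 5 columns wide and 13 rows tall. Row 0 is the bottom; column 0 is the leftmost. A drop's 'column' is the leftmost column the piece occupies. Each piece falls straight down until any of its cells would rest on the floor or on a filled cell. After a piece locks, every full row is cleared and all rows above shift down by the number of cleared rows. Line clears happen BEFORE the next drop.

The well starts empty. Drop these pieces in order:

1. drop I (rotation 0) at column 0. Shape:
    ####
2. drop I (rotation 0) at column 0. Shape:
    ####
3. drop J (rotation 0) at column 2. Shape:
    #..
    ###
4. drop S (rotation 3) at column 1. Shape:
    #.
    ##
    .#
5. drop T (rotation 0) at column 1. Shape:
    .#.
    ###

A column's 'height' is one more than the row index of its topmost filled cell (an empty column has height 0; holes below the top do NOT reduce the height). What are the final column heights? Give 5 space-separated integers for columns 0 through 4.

Answer: 2 8 9 8 3

Derivation:
Drop 1: I rot0 at col 0 lands with bottom-row=0; cleared 0 line(s) (total 0); column heights now [1 1 1 1 0], max=1
Drop 2: I rot0 at col 0 lands with bottom-row=1; cleared 0 line(s) (total 0); column heights now [2 2 2 2 0], max=2
Drop 3: J rot0 at col 2 lands with bottom-row=2; cleared 0 line(s) (total 0); column heights now [2 2 4 3 3], max=4
Drop 4: S rot3 at col 1 lands with bottom-row=4; cleared 0 line(s) (total 0); column heights now [2 7 6 3 3], max=7
Drop 5: T rot0 at col 1 lands with bottom-row=7; cleared 0 line(s) (total 0); column heights now [2 8 9 8 3], max=9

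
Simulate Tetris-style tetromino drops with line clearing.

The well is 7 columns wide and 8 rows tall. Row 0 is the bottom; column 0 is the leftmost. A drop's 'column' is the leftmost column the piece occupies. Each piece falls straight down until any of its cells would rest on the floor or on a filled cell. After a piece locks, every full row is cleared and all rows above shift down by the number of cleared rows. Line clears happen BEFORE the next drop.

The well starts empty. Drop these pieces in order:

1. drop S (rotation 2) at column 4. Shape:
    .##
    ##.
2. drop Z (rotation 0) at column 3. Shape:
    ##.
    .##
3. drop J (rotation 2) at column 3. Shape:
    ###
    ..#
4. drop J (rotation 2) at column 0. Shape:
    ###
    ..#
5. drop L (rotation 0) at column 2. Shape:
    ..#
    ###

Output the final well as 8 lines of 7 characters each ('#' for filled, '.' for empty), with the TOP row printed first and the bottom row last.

Answer: .......
....#..
..###..
...###.
...###.
....##.
###..##
..#.##.

Derivation:
Drop 1: S rot2 at col 4 lands with bottom-row=0; cleared 0 line(s) (total 0); column heights now [0 0 0 0 1 2 2], max=2
Drop 2: Z rot0 at col 3 lands with bottom-row=2; cleared 0 line(s) (total 0); column heights now [0 0 0 4 4 3 2], max=4
Drop 3: J rot2 at col 3 lands with bottom-row=3; cleared 0 line(s) (total 0); column heights now [0 0 0 5 5 5 2], max=5
Drop 4: J rot2 at col 0 lands with bottom-row=0; cleared 0 line(s) (total 0); column heights now [2 2 2 5 5 5 2], max=5
Drop 5: L rot0 at col 2 lands with bottom-row=5; cleared 0 line(s) (total 0); column heights now [2 2 6 6 7 5 2], max=7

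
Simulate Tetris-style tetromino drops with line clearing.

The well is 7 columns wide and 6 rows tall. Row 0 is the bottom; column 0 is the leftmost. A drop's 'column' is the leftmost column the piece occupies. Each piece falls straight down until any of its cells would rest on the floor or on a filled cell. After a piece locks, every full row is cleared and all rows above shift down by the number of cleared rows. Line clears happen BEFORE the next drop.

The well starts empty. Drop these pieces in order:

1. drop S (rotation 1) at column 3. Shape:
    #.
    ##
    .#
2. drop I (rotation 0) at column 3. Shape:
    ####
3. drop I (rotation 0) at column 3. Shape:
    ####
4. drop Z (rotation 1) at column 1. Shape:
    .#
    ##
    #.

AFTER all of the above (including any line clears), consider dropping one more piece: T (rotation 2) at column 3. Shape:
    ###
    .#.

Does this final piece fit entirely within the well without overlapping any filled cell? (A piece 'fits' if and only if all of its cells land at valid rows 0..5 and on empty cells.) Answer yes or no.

Drop 1: S rot1 at col 3 lands with bottom-row=0; cleared 0 line(s) (total 0); column heights now [0 0 0 3 2 0 0], max=3
Drop 2: I rot0 at col 3 lands with bottom-row=3; cleared 0 line(s) (total 0); column heights now [0 0 0 4 4 4 4], max=4
Drop 3: I rot0 at col 3 lands with bottom-row=4; cleared 0 line(s) (total 0); column heights now [0 0 0 5 5 5 5], max=5
Drop 4: Z rot1 at col 1 lands with bottom-row=0; cleared 0 line(s) (total 0); column heights now [0 2 3 5 5 5 5], max=5
Test piece T rot2 at col 3 (width 3): heights before test = [0 2 3 5 5 5 5]; fits = False

Answer: no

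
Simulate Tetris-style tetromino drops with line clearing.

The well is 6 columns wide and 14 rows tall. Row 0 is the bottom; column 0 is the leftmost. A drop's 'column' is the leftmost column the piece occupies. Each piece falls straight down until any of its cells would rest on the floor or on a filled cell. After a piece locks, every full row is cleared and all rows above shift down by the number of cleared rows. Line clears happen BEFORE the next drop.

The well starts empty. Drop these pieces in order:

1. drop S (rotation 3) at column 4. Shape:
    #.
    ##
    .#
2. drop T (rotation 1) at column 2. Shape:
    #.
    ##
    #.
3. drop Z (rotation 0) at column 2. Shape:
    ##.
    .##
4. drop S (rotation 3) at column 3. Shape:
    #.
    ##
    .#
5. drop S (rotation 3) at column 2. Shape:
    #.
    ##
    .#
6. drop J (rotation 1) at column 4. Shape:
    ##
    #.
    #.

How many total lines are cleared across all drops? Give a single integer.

Drop 1: S rot3 at col 4 lands with bottom-row=0; cleared 0 line(s) (total 0); column heights now [0 0 0 0 3 2], max=3
Drop 2: T rot1 at col 2 lands with bottom-row=0; cleared 0 line(s) (total 0); column heights now [0 0 3 2 3 2], max=3
Drop 3: Z rot0 at col 2 lands with bottom-row=3; cleared 0 line(s) (total 0); column heights now [0 0 5 5 4 2], max=5
Drop 4: S rot3 at col 3 lands with bottom-row=4; cleared 0 line(s) (total 0); column heights now [0 0 5 7 6 2], max=7
Drop 5: S rot3 at col 2 lands with bottom-row=7; cleared 0 line(s) (total 0); column heights now [0 0 10 9 6 2], max=10
Drop 6: J rot1 at col 4 lands with bottom-row=6; cleared 0 line(s) (total 0); column heights now [0 0 10 9 9 9], max=10

Answer: 0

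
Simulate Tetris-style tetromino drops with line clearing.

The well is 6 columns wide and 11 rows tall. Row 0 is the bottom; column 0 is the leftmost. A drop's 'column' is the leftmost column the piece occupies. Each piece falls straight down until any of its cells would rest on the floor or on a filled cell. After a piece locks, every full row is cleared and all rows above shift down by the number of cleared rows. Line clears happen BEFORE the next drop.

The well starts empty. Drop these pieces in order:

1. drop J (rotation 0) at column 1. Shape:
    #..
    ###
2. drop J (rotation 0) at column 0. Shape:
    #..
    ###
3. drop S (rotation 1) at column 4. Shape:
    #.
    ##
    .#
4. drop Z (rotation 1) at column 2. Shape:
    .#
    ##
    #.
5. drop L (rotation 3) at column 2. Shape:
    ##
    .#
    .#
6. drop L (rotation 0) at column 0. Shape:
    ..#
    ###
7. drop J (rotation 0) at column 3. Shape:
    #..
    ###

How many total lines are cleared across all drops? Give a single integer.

Drop 1: J rot0 at col 1 lands with bottom-row=0; cleared 0 line(s) (total 0); column heights now [0 2 1 1 0 0], max=2
Drop 2: J rot0 at col 0 lands with bottom-row=2; cleared 0 line(s) (total 0); column heights now [4 3 3 1 0 0], max=4
Drop 3: S rot1 at col 4 lands with bottom-row=0; cleared 0 line(s) (total 0); column heights now [4 3 3 1 3 2], max=4
Drop 4: Z rot1 at col 2 lands with bottom-row=3; cleared 0 line(s) (total 0); column heights now [4 3 5 6 3 2], max=6
Drop 5: L rot3 at col 2 lands with bottom-row=6; cleared 0 line(s) (total 0); column heights now [4 3 9 9 3 2], max=9
Drop 6: L rot0 at col 0 lands with bottom-row=9; cleared 0 line(s) (total 0); column heights now [10 10 11 9 3 2], max=11
Drop 7: J rot0 at col 3 lands with bottom-row=9; cleared 1 line(s) (total 1); column heights now [4 3 10 10 3 2], max=10

Answer: 1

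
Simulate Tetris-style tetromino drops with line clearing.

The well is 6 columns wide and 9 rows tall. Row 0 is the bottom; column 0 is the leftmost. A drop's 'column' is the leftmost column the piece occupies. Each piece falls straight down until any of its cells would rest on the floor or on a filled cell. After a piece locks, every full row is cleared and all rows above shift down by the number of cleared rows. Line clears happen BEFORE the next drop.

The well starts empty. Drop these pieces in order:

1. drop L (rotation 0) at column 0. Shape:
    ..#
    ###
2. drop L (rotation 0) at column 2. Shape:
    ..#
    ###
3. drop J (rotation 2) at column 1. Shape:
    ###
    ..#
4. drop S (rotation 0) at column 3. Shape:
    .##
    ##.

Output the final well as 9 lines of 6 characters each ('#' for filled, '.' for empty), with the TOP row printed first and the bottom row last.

Drop 1: L rot0 at col 0 lands with bottom-row=0; cleared 0 line(s) (total 0); column heights now [1 1 2 0 0 0], max=2
Drop 2: L rot0 at col 2 lands with bottom-row=2; cleared 0 line(s) (total 0); column heights now [1 1 3 3 4 0], max=4
Drop 3: J rot2 at col 1 lands with bottom-row=3; cleared 0 line(s) (total 0); column heights now [1 5 5 5 4 0], max=5
Drop 4: S rot0 at col 3 lands with bottom-row=5; cleared 0 line(s) (total 0); column heights now [1 5 5 6 7 7], max=7

Answer: ......
......
....##
...##.
.###..
...##.
..###.
..#...
###...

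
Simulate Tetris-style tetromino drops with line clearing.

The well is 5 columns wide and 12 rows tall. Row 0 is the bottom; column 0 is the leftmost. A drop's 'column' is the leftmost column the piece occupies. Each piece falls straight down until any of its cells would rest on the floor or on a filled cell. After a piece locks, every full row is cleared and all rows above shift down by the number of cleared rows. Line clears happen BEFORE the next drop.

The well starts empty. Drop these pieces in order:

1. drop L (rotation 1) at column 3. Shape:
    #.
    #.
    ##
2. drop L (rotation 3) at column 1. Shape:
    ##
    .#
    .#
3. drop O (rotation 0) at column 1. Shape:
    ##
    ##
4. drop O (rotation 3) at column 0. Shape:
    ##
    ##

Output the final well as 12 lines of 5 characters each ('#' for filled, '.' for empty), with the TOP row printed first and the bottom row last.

Answer: .....
.....
.....
.....
.....
##...
##...
.##..
.##..
.###.
..##.
..###

Derivation:
Drop 1: L rot1 at col 3 lands with bottom-row=0; cleared 0 line(s) (total 0); column heights now [0 0 0 3 1], max=3
Drop 2: L rot3 at col 1 lands with bottom-row=0; cleared 0 line(s) (total 0); column heights now [0 3 3 3 1], max=3
Drop 3: O rot0 at col 1 lands with bottom-row=3; cleared 0 line(s) (total 0); column heights now [0 5 5 3 1], max=5
Drop 4: O rot3 at col 0 lands with bottom-row=5; cleared 0 line(s) (total 0); column heights now [7 7 5 3 1], max=7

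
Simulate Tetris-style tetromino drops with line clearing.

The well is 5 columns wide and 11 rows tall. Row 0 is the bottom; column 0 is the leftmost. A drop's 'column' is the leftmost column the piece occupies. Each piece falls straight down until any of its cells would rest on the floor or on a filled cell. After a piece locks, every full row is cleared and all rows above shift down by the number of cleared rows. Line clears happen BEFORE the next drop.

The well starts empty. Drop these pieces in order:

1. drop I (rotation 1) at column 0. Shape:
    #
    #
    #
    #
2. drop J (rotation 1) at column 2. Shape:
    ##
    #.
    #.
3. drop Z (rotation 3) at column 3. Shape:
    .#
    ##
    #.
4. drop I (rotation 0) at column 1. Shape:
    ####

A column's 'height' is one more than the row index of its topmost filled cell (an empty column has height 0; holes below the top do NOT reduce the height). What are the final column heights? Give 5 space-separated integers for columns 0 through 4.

Drop 1: I rot1 at col 0 lands with bottom-row=0; cleared 0 line(s) (total 0); column heights now [4 0 0 0 0], max=4
Drop 2: J rot1 at col 2 lands with bottom-row=0; cleared 0 line(s) (total 0); column heights now [4 0 3 3 0], max=4
Drop 3: Z rot3 at col 3 lands with bottom-row=3; cleared 0 line(s) (total 0); column heights now [4 0 3 5 6], max=6
Drop 4: I rot0 at col 1 lands with bottom-row=6; cleared 0 line(s) (total 0); column heights now [4 7 7 7 7], max=7

Answer: 4 7 7 7 7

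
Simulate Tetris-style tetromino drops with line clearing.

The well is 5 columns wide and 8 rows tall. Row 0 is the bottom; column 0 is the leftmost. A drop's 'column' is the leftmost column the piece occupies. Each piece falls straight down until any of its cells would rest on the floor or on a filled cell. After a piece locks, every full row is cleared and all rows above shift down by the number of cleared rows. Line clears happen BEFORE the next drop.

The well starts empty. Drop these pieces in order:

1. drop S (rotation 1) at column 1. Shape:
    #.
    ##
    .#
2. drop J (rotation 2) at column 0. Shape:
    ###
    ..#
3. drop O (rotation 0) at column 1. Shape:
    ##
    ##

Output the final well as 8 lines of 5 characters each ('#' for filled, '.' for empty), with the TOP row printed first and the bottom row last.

Drop 1: S rot1 at col 1 lands with bottom-row=0; cleared 0 line(s) (total 0); column heights now [0 3 2 0 0], max=3
Drop 2: J rot2 at col 0 lands with bottom-row=2; cleared 0 line(s) (total 0); column heights now [4 4 4 0 0], max=4
Drop 3: O rot0 at col 1 lands with bottom-row=4; cleared 0 line(s) (total 0); column heights now [4 6 6 0 0], max=6

Answer: .....
.....
.##..
.##..
###..
.##..
.##..
..#..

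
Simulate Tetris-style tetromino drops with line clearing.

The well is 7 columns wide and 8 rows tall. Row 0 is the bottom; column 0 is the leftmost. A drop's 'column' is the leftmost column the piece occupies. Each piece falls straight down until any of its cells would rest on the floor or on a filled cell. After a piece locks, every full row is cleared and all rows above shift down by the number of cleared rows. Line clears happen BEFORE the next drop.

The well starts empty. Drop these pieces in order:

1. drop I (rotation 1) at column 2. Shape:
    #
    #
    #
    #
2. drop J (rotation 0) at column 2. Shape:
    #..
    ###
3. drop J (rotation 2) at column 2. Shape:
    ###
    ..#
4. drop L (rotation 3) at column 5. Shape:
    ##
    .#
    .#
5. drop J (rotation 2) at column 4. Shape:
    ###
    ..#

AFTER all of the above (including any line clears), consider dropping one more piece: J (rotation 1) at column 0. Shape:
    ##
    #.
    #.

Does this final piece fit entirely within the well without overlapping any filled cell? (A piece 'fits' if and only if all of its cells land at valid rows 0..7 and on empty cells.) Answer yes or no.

Drop 1: I rot1 at col 2 lands with bottom-row=0; cleared 0 line(s) (total 0); column heights now [0 0 4 0 0 0 0], max=4
Drop 2: J rot0 at col 2 lands with bottom-row=4; cleared 0 line(s) (total 0); column heights now [0 0 6 5 5 0 0], max=6
Drop 3: J rot2 at col 2 lands with bottom-row=5; cleared 0 line(s) (total 0); column heights now [0 0 7 7 7 0 0], max=7
Drop 4: L rot3 at col 5 lands with bottom-row=0; cleared 0 line(s) (total 0); column heights now [0 0 7 7 7 3 3], max=7
Drop 5: J rot2 at col 4 lands with bottom-row=6; cleared 0 line(s) (total 0); column heights now [0 0 7 7 8 8 8], max=8
Test piece J rot1 at col 0 (width 2): heights before test = [0 0 7 7 8 8 8]; fits = True

Answer: yes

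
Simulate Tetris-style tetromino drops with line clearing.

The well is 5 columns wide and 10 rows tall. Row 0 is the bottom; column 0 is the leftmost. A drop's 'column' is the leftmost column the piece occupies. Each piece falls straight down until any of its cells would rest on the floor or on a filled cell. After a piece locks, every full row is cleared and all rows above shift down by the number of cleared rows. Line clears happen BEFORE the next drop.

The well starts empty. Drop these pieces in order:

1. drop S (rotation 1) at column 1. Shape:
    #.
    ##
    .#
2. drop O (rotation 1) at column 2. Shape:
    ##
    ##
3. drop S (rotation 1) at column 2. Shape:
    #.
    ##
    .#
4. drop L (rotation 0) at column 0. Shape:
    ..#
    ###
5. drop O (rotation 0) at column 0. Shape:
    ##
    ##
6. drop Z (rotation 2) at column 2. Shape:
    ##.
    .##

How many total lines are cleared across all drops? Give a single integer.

Drop 1: S rot1 at col 1 lands with bottom-row=0; cleared 0 line(s) (total 0); column heights now [0 3 2 0 0], max=3
Drop 2: O rot1 at col 2 lands with bottom-row=2; cleared 0 line(s) (total 0); column heights now [0 3 4 4 0], max=4
Drop 3: S rot1 at col 2 lands with bottom-row=4; cleared 0 line(s) (total 0); column heights now [0 3 7 6 0], max=7
Drop 4: L rot0 at col 0 lands with bottom-row=7; cleared 0 line(s) (total 0); column heights now [8 8 9 6 0], max=9
Drop 5: O rot0 at col 0 lands with bottom-row=8; cleared 0 line(s) (total 0); column heights now [10 10 9 6 0], max=10
Drop 6: Z rot2 at col 2 lands with bottom-row=8; cleared 1 line(s) (total 1); column heights now [9 9 9 9 0], max=9

Answer: 1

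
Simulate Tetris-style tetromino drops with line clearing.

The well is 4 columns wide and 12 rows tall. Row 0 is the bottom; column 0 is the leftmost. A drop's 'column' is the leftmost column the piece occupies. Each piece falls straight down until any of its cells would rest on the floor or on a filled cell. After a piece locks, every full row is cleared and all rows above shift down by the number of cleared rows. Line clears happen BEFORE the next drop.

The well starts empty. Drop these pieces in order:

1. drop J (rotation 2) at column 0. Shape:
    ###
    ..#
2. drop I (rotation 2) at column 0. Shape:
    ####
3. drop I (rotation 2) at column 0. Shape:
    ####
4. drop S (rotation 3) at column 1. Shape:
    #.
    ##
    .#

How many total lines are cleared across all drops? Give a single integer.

Drop 1: J rot2 at col 0 lands with bottom-row=0; cleared 0 line(s) (total 0); column heights now [2 2 2 0], max=2
Drop 2: I rot2 at col 0 lands with bottom-row=2; cleared 1 line(s) (total 1); column heights now [2 2 2 0], max=2
Drop 3: I rot2 at col 0 lands with bottom-row=2; cleared 1 line(s) (total 2); column heights now [2 2 2 0], max=2
Drop 4: S rot3 at col 1 lands with bottom-row=2; cleared 0 line(s) (total 2); column heights now [2 5 4 0], max=5

Answer: 2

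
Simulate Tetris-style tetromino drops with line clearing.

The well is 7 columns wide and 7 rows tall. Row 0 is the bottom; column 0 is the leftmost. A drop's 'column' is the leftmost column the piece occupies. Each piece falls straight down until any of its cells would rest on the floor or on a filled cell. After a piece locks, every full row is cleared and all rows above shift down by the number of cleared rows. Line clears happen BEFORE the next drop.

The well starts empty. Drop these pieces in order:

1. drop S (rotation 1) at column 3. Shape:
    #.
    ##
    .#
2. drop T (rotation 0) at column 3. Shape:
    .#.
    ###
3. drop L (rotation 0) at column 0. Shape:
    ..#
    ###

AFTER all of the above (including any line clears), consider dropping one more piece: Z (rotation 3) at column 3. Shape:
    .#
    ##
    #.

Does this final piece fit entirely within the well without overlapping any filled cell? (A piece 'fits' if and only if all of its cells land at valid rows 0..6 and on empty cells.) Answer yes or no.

Drop 1: S rot1 at col 3 lands with bottom-row=0; cleared 0 line(s) (total 0); column heights now [0 0 0 3 2 0 0], max=3
Drop 2: T rot0 at col 3 lands with bottom-row=3; cleared 0 line(s) (total 0); column heights now [0 0 0 4 5 4 0], max=5
Drop 3: L rot0 at col 0 lands with bottom-row=0; cleared 0 line(s) (total 0); column heights now [1 1 2 4 5 4 0], max=5
Test piece Z rot3 at col 3 (width 2): heights before test = [1 1 2 4 5 4 0]; fits = True

Answer: yes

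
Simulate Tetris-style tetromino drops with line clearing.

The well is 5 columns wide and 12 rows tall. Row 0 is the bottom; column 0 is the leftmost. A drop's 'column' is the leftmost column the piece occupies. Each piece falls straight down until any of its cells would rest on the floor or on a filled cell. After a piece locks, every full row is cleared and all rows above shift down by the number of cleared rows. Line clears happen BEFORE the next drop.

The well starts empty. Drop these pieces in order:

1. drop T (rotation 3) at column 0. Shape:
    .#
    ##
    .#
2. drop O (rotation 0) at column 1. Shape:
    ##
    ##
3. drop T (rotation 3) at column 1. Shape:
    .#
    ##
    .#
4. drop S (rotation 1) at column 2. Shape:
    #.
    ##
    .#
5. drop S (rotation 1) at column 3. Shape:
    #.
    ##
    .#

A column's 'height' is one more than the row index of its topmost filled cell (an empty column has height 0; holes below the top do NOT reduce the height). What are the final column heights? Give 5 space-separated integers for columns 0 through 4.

Drop 1: T rot3 at col 0 lands with bottom-row=0; cleared 0 line(s) (total 0); column heights now [2 3 0 0 0], max=3
Drop 2: O rot0 at col 1 lands with bottom-row=3; cleared 0 line(s) (total 0); column heights now [2 5 5 0 0], max=5
Drop 3: T rot3 at col 1 lands with bottom-row=5; cleared 0 line(s) (total 0); column heights now [2 7 8 0 0], max=8
Drop 4: S rot1 at col 2 lands with bottom-row=7; cleared 0 line(s) (total 0); column heights now [2 7 10 9 0], max=10
Drop 5: S rot1 at col 3 lands with bottom-row=8; cleared 0 line(s) (total 0); column heights now [2 7 10 11 10], max=11

Answer: 2 7 10 11 10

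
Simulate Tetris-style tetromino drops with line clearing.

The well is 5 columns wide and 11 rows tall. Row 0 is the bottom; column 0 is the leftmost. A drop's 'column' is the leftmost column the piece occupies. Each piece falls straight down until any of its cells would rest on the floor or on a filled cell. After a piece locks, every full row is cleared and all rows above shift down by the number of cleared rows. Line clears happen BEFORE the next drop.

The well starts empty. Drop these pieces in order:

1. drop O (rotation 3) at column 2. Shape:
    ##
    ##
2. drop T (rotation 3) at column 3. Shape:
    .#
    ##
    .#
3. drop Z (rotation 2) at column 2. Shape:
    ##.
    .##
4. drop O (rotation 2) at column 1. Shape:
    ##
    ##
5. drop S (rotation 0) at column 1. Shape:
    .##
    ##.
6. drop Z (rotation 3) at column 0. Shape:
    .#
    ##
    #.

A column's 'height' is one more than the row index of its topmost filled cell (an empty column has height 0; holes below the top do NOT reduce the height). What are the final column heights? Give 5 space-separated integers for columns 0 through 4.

Answer: 10 11 10 10 5

Derivation:
Drop 1: O rot3 at col 2 lands with bottom-row=0; cleared 0 line(s) (total 0); column heights now [0 0 2 2 0], max=2
Drop 2: T rot3 at col 3 lands with bottom-row=1; cleared 0 line(s) (total 0); column heights now [0 0 2 3 4], max=4
Drop 3: Z rot2 at col 2 lands with bottom-row=4; cleared 0 line(s) (total 0); column heights now [0 0 6 6 5], max=6
Drop 4: O rot2 at col 1 lands with bottom-row=6; cleared 0 line(s) (total 0); column heights now [0 8 8 6 5], max=8
Drop 5: S rot0 at col 1 lands with bottom-row=8; cleared 0 line(s) (total 0); column heights now [0 9 10 10 5], max=10
Drop 6: Z rot3 at col 0 lands with bottom-row=8; cleared 0 line(s) (total 0); column heights now [10 11 10 10 5], max=11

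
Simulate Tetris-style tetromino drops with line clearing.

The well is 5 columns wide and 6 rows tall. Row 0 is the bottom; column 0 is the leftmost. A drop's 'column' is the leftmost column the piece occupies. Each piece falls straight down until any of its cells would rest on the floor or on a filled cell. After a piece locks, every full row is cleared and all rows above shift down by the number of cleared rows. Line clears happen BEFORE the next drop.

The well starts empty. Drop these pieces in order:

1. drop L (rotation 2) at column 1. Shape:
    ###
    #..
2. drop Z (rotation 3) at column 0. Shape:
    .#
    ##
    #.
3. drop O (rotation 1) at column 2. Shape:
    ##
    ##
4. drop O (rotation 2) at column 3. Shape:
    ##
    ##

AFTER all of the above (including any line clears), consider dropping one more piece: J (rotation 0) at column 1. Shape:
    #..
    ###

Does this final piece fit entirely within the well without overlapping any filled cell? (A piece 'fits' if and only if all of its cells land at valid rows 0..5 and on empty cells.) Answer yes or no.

Answer: no

Derivation:
Drop 1: L rot2 at col 1 lands with bottom-row=0; cleared 0 line(s) (total 0); column heights now [0 2 2 2 0], max=2
Drop 2: Z rot3 at col 0 lands with bottom-row=1; cleared 0 line(s) (total 0); column heights now [3 4 2 2 0], max=4
Drop 3: O rot1 at col 2 lands with bottom-row=2; cleared 0 line(s) (total 0); column heights now [3 4 4 4 0], max=4
Drop 4: O rot2 at col 3 lands with bottom-row=4; cleared 0 line(s) (total 0); column heights now [3 4 4 6 6], max=6
Test piece J rot0 at col 1 (width 3): heights before test = [3 4 4 6 6]; fits = False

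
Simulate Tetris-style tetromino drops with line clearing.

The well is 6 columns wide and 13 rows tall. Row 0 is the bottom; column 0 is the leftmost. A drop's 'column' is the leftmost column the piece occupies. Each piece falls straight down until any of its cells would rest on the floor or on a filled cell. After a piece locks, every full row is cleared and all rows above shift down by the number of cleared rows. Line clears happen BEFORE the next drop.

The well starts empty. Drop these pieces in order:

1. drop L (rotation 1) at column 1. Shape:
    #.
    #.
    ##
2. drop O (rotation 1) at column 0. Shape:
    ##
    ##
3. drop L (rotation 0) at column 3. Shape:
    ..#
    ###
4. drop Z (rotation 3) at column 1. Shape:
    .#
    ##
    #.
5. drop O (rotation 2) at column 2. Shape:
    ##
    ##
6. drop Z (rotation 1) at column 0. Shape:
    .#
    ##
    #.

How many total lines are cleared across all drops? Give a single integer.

Drop 1: L rot1 at col 1 lands with bottom-row=0; cleared 0 line(s) (total 0); column heights now [0 3 1 0 0 0], max=3
Drop 2: O rot1 at col 0 lands with bottom-row=3; cleared 0 line(s) (total 0); column heights now [5 5 1 0 0 0], max=5
Drop 3: L rot0 at col 3 lands with bottom-row=0; cleared 0 line(s) (total 0); column heights now [5 5 1 1 1 2], max=5
Drop 4: Z rot3 at col 1 lands with bottom-row=5; cleared 0 line(s) (total 0); column heights now [5 7 8 1 1 2], max=8
Drop 5: O rot2 at col 2 lands with bottom-row=8; cleared 0 line(s) (total 0); column heights now [5 7 10 10 1 2], max=10
Drop 6: Z rot1 at col 0 lands with bottom-row=6; cleared 0 line(s) (total 0); column heights now [8 9 10 10 1 2], max=10

Answer: 0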